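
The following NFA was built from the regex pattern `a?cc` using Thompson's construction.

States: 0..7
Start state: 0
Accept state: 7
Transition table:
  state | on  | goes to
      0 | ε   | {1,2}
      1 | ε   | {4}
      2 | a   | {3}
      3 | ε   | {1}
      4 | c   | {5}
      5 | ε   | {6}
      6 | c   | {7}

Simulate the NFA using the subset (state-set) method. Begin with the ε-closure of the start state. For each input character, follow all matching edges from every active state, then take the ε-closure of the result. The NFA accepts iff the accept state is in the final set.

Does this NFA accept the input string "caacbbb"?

Answer: REJECT

Steps:
initial (ε-close {0}): {0,1,2,4}
'c' @ 1: {5,6}
'a' @ 2: {}  — state set empty
rest 'acbbb' ignored (set empty)
final: {}; accept 7 not in set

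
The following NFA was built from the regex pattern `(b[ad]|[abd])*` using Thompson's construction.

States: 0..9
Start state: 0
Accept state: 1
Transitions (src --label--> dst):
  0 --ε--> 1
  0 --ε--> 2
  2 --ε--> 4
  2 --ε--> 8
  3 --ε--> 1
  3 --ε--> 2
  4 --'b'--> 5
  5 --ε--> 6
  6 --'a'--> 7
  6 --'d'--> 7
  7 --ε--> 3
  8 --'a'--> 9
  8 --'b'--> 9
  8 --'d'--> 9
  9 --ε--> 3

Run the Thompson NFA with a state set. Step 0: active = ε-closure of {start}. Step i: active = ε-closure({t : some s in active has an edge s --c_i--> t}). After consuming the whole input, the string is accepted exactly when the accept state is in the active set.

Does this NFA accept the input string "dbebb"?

Answer: REJECT

Derivation:
S₀ = ε-closure({0}) = {0,1,2,4,8}
'd' @ 1: {1,2,3,4,8,9}  [accepting]
'b' @ 2: {1,2,3,4,5,6,8,9}  [accepting]
'e' @ 3: {}  — dead — no transitions
rest 'bb' ignored (set empty)
final: {}; accept 1 not in set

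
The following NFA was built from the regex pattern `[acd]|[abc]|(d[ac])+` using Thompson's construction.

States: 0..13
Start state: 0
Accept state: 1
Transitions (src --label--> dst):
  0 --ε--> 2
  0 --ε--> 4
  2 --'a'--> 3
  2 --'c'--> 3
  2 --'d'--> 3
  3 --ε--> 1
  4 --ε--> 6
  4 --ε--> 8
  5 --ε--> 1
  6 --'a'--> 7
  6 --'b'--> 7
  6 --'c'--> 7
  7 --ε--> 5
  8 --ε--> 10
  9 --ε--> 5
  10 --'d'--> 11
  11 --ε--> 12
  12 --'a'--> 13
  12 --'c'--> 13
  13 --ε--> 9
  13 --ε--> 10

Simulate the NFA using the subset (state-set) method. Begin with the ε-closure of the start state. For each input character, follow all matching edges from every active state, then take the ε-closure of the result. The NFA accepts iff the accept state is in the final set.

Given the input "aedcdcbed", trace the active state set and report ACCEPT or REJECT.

Answer: REJECT

Derivation:
start: ε-closure({0}) = {0,2,4,6,8,10}
'a' @ 1: {1,3,5,7}  [accepting]
'e' @ 2: {}  — state set empty
rest 'dcdcbed' ignored (set empty)
after full input: {}  (accept=1 not in)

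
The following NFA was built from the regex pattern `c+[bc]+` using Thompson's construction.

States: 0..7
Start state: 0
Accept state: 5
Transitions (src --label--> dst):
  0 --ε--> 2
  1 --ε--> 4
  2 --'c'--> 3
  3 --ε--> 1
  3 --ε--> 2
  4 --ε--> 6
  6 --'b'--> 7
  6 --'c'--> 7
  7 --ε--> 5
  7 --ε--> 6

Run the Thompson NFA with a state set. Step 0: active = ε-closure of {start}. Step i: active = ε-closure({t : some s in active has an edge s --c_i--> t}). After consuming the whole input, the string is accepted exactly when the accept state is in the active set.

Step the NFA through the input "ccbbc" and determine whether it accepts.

S₀ = ε-closure({0}) = {0,2}
'c' @ 1: {1,2,3,4,6}
'c' @ 2: {1,2,3,4,5,6,7}  (accept∈set)
'b' @ 3: {5,6,7}  (accept∈set)
'b' @ 4: {5,6,7}  (accept∈set)
'c' @ 5: {5,6,7}  (accept∈set)
end set {5,6,7} — state 5 in

Answer: ACCEPT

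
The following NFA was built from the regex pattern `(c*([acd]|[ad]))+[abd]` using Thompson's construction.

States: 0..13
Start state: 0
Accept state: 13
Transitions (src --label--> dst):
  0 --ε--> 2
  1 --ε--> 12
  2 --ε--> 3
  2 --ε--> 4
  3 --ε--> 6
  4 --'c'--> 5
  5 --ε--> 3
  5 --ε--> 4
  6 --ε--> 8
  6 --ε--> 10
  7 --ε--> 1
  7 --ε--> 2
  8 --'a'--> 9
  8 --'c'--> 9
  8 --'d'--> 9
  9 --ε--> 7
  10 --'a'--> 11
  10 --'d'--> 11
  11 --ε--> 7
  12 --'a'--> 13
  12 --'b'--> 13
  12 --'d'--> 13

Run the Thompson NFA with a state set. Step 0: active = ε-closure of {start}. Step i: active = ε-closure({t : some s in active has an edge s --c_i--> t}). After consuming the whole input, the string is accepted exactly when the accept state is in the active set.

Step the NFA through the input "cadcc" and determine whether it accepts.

S₀ = ε-closure({0}) = {0,2,3,4,6,8,10}
'c' @ 1: {1,2,3,4,5,6,7,8,9,10,12}
'a' @ 2: {1,2,3,4,6,7,8,9,10,11,12,13}  ✓accept
'd' @ 3: {1,2,3,4,6,7,8,9,10,11,12,13}  ✓accept
'c' @ 4: {1,2,3,4,5,6,7,8,9,10,12}
'c' @ 5: {1,2,3,4,5,6,7,8,9,10,12}
final: {1,2,3,4,5,6,7,8,9,10,12}; accept 13 not in set

Answer: REJECT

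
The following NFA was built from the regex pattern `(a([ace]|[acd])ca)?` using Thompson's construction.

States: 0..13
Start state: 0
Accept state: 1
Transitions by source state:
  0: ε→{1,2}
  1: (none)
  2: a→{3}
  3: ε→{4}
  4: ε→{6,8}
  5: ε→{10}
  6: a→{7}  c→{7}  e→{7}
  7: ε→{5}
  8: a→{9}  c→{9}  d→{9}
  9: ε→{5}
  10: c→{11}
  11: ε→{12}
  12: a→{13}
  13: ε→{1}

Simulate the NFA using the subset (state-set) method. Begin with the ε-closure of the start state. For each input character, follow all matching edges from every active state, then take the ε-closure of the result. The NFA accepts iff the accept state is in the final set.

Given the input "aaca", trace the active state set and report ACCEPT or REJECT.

initial (ε-close {0}): {0,1,2}
'a' @ 1: {3,4,6,8}
'a' @ 2: {5,7,9,10}
'c' @ 3: {11,12}
'a' @ 4: {1,13}  [accepting]
after full input: {1,13}  (accept=1 in)

Answer: ACCEPT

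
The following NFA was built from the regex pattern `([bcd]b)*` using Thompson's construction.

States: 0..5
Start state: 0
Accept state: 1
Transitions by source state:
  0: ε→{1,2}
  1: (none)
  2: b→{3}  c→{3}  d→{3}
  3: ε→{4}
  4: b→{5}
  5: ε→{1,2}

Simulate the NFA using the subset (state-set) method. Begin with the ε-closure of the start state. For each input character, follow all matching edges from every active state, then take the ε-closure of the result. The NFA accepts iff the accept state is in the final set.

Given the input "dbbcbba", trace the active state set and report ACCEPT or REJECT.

Answer: REJECT

Trace:
S₀ = ε-closure({0}) = {0,1,2}
'd' @ 1: {3,4}
'b' @ 2: {1,2,5}  ✓accept
'b' @ 3: {3,4}
'c' @ 4: {}  — dead — no transitions
rest 'bba' ignored (set empty)
end set {} — state 1 not in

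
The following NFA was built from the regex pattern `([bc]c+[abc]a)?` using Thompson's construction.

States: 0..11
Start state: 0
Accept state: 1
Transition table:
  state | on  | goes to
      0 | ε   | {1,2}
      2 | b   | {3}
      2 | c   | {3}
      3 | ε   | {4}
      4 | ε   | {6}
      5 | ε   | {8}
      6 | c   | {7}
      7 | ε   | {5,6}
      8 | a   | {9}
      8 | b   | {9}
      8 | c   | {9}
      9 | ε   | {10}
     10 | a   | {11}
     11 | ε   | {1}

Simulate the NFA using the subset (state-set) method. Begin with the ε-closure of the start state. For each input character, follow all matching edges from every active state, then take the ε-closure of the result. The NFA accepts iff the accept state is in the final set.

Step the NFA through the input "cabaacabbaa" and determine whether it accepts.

Answer: REJECT

Trace:
start: ε-closure({0}) = {0,1,2}
'c' @ 1: {3,4,6}
'a' @ 2: {}  — dead — no transitions
rest 'baacabbaa' ignored (set empty)
end set {} — state 1 not in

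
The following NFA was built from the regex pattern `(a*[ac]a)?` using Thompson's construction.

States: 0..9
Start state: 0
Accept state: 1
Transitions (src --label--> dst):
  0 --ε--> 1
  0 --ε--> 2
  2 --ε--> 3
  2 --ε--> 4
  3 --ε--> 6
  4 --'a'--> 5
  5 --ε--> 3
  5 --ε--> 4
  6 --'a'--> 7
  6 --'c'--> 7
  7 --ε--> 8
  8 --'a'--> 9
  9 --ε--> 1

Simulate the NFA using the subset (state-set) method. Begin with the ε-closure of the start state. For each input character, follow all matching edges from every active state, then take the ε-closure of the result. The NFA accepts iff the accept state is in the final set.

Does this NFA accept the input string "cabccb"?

Answer: REJECT

Trace:
initial (ε-close {0}): {0,1,2,3,4,6}
'c' @ 1: {7,8}
'a' @ 2: {1,9}  ✓accept
'b' @ 3: {}  — no active states
rest 'ccb' ignored (set empty)
after full input: {}  (accept=1 not in)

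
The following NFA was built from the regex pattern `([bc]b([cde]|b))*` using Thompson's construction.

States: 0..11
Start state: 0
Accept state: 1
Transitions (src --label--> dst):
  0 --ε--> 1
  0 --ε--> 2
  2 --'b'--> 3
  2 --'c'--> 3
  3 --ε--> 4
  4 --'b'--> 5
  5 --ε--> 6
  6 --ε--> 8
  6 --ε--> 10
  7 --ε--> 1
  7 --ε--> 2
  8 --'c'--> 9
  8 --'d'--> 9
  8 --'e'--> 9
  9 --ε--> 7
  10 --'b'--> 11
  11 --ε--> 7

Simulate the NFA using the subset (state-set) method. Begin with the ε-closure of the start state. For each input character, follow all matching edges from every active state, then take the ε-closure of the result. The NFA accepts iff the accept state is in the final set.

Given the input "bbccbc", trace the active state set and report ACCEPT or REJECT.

start: ε-closure({0}) = {0,1,2}
'b' @ 1: {3,4}
'b' @ 2: {5,6,8,10}
'c' @ 3: {1,2,7,9}  [accepting]
'c' @ 4: {3,4}
'b' @ 5: {5,6,8,10}
'c' @ 6: {1,2,7,9}  [accepting]
final: {1,2,7,9}; accept 1 in set

Answer: ACCEPT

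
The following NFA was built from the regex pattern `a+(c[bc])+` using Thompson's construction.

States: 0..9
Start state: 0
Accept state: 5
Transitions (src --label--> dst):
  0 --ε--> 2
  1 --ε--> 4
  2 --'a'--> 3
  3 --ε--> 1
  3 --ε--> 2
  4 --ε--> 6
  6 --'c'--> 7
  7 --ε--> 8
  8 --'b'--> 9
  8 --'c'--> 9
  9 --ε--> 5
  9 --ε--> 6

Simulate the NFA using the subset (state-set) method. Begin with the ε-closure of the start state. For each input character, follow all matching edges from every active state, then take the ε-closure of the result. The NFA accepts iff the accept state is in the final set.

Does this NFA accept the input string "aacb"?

S₀ = ε-closure({0}) = {0,2}
'a' @ 1: {1,2,3,4,6}
'a' @ 2: {1,2,3,4,6}
'c' @ 3: {7,8}
'b' @ 4: {5,6,9}  [accepting]
end set {5,6,9} — state 5 in

Answer: ACCEPT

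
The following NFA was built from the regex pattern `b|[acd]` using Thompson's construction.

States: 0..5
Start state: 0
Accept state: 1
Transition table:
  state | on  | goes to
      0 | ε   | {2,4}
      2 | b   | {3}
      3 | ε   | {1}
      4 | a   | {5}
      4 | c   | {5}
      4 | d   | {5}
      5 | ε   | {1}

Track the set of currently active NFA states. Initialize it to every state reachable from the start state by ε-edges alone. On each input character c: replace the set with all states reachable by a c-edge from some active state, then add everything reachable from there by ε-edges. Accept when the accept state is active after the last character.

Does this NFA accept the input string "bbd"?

Answer: REJECT

Derivation:
start: ε-closure({0}) = {0,2,4}
'b' @ 1: {1,3}  (accept∈set)
'b' @ 2: {}  — no active states
rest 'd' ignored (set empty)
end set {} — state 1 not in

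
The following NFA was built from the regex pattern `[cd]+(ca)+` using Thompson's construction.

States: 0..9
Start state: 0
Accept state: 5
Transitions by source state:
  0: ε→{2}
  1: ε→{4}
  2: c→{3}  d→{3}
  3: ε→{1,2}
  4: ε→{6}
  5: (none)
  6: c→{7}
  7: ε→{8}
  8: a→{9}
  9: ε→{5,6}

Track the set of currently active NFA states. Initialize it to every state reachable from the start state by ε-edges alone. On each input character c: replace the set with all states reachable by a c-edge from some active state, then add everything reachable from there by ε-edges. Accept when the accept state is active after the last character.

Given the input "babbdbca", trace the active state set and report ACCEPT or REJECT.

S₀ = ε-closure({0}) = {0,2}
'b' @ 1: {}  — state set empty
rest 'abbdbca' ignored (set empty)
final: {}; accept 5 not in set

Answer: REJECT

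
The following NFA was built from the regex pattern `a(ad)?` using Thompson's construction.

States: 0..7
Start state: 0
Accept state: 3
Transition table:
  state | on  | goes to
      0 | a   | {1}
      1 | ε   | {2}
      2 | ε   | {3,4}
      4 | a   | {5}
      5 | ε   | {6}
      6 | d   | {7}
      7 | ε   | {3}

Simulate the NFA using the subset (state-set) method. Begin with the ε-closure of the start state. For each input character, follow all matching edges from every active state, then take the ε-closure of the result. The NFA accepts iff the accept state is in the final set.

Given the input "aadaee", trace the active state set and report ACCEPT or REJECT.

Answer: REJECT

Trace:
initial (ε-close {0}): {0}
'a' @ 1: {1,2,3,4}  (accept∈set)
'a' @ 2: {5,6}
'd' @ 3: {3,7}  (accept∈set)
'a' @ 4: {}  — dead — no transitions
rest 'ee' ignored (set empty)
final: {}; accept 3 not in set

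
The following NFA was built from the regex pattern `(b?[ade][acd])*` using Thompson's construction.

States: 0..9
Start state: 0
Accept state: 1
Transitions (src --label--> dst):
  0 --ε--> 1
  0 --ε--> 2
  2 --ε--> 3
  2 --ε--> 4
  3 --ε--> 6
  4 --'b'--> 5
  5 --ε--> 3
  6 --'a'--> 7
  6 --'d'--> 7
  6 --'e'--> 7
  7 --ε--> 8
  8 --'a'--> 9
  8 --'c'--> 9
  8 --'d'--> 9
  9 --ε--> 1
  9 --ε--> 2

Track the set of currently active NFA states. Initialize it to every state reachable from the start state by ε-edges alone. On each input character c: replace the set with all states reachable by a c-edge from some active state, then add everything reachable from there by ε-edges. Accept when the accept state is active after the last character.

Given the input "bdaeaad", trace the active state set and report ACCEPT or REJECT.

Answer: ACCEPT

Trace:
S₀ = ε-closure({0}) = {0,1,2,3,4,6}
'b' @ 1: {3,5,6}
'd' @ 2: {7,8}
'a' @ 3: {1,2,3,4,6,9}  ✓accept
'e' @ 4: {7,8}
'a' @ 5: {1,2,3,4,6,9}  ✓accept
'a' @ 6: {7,8}
'd' @ 7: {1,2,3,4,6,9}  ✓accept
end set {1,2,3,4,6,9} — state 1 in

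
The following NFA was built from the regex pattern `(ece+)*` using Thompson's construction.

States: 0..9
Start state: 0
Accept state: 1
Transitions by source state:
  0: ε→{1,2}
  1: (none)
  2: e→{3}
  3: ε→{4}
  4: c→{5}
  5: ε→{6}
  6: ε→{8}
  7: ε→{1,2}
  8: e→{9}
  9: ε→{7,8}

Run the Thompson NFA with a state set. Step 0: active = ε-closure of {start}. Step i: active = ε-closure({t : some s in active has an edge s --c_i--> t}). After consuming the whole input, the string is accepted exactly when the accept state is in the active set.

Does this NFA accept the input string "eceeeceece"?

Answer: ACCEPT

Steps:
S₀ = ε-closure({0}) = {0,1,2}
'e' @ 1: {3,4}
'c' @ 2: {5,6,8}
'e' @ 3: {1,2,7,8,9}  ✓accept
'e' @ 4: {1,2,3,4,7,8,9}  ✓accept
'e' @ 5: {1,2,3,4,7,8,9}  ✓accept
'c' @ 6: {5,6,8}
'e' @ 7: {1,2,7,8,9}  ✓accept
'e' @ 8: {1,2,3,4,7,8,9}  ✓accept
'c' @ 9: {5,6,8}
'e' @ 10: {1,2,7,8,9}  ✓accept
end set {1,2,7,8,9} — state 1 in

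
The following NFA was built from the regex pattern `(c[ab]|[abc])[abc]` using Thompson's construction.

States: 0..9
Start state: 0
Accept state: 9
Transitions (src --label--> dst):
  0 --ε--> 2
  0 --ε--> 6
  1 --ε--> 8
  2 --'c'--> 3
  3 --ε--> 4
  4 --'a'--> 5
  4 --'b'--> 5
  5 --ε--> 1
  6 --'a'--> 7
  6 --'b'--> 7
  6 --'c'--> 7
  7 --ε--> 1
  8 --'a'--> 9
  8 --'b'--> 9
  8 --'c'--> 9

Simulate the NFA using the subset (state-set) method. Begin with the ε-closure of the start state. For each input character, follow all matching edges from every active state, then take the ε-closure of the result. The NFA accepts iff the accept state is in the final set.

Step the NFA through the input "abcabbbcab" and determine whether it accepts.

Answer: REJECT

Derivation:
initial (ε-close {0}): {0,2,6}
'a' @ 1: {1,7,8}
'b' @ 2: {9}  [accepting]
'c' @ 3: {}  — no active states
rest 'abbbcab' ignored (set empty)
after full input: {}  (accept=9 not in)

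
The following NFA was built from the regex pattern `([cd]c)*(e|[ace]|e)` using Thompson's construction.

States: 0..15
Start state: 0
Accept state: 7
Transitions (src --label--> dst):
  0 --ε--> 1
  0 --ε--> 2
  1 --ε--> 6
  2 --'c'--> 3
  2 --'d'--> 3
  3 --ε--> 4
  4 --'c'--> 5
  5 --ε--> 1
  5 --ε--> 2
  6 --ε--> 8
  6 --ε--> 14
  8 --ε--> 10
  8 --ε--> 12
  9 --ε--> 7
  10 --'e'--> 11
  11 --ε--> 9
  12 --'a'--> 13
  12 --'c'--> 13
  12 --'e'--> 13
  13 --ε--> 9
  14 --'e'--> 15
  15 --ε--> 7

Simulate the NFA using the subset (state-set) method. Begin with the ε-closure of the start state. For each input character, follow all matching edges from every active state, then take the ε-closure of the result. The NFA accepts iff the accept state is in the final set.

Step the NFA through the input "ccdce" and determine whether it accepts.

S₀ = ε-closure({0}) = {0,1,2,6,8,10,12,14}
'c' @ 1: {3,4,7,9,13}  [accepting]
'c' @ 2: {1,2,5,6,8,10,12,14}
'd' @ 3: {3,4}
'c' @ 4: {1,2,5,6,8,10,12,14}
'e' @ 5: {7,9,11,13,15}  [accepting]
end set {7,9,11,13,15} — state 7 in

Answer: ACCEPT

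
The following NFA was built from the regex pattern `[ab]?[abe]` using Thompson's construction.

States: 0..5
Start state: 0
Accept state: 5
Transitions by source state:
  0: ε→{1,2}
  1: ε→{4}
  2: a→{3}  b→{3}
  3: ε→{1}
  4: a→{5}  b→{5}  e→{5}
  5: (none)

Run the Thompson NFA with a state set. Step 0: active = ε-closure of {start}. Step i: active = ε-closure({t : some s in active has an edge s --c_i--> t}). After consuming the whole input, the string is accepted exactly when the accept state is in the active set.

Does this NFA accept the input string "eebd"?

Answer: REJECT

Trace:
initial (ε-close {0}): {0,1,2,4}
'e' @ 1: {5}  ✓accept
'e' @ 2: {}  — no active states
rest 'bd' ignored (set empty)
final: {}; accept 5 not in set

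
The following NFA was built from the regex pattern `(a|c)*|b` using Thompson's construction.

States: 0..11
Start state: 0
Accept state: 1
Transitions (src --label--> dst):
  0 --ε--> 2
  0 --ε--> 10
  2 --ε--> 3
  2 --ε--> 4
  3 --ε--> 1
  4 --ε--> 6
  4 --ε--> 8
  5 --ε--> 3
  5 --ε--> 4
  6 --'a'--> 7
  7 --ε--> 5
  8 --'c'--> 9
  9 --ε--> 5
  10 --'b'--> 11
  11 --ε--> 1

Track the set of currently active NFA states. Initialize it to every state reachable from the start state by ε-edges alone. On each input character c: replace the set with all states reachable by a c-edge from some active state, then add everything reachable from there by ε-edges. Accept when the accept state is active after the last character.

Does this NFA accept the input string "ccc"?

start: ε-closure({0}) = {0,1,2,3,4,6,8,10}
'c' @ 1: {1,3,4,5,6,8,9}  (accept∈set)
'c' @ 2: {1,3,4,5,6,8,9}  (accept∈set)
'c' @ 3: {1,3,4,5,6,8,9}  (accept∈set)
final: {1,3,4,5,6,8,9}; accept 1 in set

Answer: ACCEPT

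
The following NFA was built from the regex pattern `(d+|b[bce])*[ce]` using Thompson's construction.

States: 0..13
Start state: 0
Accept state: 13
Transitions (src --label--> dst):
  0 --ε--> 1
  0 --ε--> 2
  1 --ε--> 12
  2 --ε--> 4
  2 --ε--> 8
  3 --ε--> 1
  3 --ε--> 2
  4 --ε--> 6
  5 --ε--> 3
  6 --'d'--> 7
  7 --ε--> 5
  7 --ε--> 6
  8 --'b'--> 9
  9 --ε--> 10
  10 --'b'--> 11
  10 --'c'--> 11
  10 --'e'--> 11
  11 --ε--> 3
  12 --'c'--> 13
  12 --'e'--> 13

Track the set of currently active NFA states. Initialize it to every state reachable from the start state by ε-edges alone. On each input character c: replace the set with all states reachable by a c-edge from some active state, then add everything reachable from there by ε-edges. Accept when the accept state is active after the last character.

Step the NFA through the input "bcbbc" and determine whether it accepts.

Answer: ACCEPT

Trace:
initial (ε-close {0}): {0,1,2,4,6,8,12}
'b' @ 1: {9,10}
'c' @ 2: {1,2,3,4,6,8,11,12}
'b' @ 3: {9,10}
'b' @ 4: {1,2,3,4,6,8,11,12}
'c' @ 5: {13}  ✓accept
end set {13} — state 13 in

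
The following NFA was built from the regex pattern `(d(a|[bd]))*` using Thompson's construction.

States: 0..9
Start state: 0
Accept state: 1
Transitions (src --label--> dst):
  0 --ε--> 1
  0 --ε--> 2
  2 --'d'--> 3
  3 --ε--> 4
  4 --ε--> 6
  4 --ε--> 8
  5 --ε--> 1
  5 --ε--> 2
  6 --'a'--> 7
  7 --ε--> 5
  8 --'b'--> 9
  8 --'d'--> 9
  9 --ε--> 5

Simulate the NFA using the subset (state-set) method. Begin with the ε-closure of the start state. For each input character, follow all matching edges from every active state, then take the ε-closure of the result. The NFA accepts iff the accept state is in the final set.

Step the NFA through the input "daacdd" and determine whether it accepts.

Answer: REJECT

Trace:
initial (ε-close {0}): {0,1,2}
'd' @ 1: {3,4,6,8}
'a' @ 2: {1,2,5,7}  ✓accept
'a' @ 3: {}  — dead — no transitions
rest 'cdd' ignored (set empty)
after full input: {}  (accept=1 not in)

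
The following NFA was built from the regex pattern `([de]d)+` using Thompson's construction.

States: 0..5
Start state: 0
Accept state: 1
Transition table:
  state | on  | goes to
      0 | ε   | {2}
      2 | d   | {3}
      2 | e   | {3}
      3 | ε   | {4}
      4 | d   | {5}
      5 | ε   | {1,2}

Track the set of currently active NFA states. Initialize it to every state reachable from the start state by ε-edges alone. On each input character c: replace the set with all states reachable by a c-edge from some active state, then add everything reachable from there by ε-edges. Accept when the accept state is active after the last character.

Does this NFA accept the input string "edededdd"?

initial (ε-close {0}): {0,2}
'e' @ 1: {3,4}
'd' @ 2: {1,2,5}  (accept∈set)
'e' @ 3: {3,4}
'd' @ 4: {1,2,5}  (accept∈set)
'e' @ 5: {3,4}
'd' @ 6: {1,2,5}  (accept∈set)
'd' @ 7: {3,4}
'd' @ 8: {1,2,5}  (accept∈set)
final: {1,2,5}; accept 1 in set

Answer: ACCEPT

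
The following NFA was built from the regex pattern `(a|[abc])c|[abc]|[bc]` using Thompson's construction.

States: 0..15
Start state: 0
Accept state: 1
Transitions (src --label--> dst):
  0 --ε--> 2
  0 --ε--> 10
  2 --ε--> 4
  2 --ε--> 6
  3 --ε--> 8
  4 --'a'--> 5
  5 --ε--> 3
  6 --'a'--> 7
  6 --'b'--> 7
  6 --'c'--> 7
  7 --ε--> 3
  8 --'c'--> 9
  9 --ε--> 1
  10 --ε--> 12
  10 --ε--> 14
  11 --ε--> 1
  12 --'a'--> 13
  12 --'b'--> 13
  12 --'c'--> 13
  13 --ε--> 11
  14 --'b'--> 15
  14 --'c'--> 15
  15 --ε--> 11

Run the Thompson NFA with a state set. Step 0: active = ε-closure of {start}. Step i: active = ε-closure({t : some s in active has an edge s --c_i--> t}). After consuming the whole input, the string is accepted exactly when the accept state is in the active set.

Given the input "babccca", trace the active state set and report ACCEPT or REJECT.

S₀ = ε-closure({0}) = {0,2,4,6,10,12,14}
'b' @ 1: {1,3,7,8,11,13,15}  ✓accept
'a' @ 2: {}  — dead — no transitions
rest 'bccca' ignored (set empty)
after full input: {}  (accept=1 not in)

Answer: REJECT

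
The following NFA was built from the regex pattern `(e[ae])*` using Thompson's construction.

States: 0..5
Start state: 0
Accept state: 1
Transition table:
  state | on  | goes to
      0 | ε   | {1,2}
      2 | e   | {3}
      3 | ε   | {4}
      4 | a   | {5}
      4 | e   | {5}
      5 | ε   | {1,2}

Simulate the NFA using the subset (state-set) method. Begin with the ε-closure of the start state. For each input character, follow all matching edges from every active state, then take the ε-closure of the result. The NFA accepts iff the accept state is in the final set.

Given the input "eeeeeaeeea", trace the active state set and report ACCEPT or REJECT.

S₀ = ε-closure({0}) = {0,1,2}
'e' @ 1: {3,4}
'e' @ 2: {1,2,5}  ✓accept
'e' @ 3: {3,4}
'e' @ 4: {1,2,5}  ✓accept
'e' @ 5: {3,4}
'a' @ 6: {1,2,5}  ✓accept
'e' @ 7: {3,4}
'e' @ 8: {1,2,5}  ✓accept
'e' @ 9: {3,4}
'a' @ 10: {1,2,5}  ✓accept
end set {1,2,5} — state 1 in

Answer: ACCEPT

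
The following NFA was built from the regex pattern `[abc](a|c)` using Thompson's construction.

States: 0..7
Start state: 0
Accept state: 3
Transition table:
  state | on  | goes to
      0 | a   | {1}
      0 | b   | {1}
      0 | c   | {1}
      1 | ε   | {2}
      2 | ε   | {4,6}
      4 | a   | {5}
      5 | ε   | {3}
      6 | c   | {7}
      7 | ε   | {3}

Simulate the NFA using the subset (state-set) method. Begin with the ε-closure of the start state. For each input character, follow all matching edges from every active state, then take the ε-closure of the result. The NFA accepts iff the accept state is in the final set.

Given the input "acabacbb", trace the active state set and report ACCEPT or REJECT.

Answer: REJECT

Steps:
initial (ε-close {0}): {0}
'a' @ 1: {1,2,4,6}
'c' @ 2: {3,7}  [accepting]
'a' @ 3: {}  — no active states
rest 'bacbb' ignored (set empty)
final: {}; accept 3 not in set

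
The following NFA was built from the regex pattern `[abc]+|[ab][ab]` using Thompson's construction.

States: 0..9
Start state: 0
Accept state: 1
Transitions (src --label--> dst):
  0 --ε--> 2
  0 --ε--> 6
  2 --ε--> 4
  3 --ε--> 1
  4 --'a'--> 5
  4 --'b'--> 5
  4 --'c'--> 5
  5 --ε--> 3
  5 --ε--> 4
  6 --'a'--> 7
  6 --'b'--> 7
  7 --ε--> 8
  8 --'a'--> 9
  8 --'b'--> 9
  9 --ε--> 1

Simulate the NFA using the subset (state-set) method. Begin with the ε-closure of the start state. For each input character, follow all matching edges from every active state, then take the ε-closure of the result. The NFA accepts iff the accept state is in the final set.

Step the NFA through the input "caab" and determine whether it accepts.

Answer: ACCEPT

Steps:
initial (ε-close {0}): {0,2,4,6}
'c' @ 1: {1,3,4,5}  (accept∈set)
'a' @ 2: {1,3,4,5}  (accept∈set)
'a' @ 3: {1,3,4,5}  (accept∈set)
'b' @ 4: {1,3,4,5}  (accept∈set)
after full input: {1,3,4,5}  (accept=1 in)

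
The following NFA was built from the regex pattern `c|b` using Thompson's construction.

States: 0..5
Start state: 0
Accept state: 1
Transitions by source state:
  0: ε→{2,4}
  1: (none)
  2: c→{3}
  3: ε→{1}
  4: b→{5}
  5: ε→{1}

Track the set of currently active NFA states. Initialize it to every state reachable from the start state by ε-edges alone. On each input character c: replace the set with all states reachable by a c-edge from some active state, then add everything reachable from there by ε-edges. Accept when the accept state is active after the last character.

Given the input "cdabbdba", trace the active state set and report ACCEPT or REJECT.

S₀ = ε-closure({0}) = {0,2,4}
'c' @ 1: {1,3}  ✓accept
'd' @ 2: {}  — no active states
rest 'abbdba' ignored (set empty)
end set {} — state 1 not in

Answer: REJECT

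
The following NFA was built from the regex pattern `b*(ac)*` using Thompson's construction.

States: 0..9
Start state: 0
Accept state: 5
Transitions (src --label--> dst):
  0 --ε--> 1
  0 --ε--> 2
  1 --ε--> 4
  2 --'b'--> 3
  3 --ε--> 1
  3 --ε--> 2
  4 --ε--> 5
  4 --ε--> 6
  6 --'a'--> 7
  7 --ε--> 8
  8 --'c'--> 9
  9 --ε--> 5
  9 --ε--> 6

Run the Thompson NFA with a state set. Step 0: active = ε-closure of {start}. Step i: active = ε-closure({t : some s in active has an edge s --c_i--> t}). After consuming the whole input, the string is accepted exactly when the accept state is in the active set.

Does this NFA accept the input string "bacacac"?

Answer: ACCEPT

Derivation:
initial (ε-close {0}): {0,1,2,4,5,6}
'b' @ 1: {1,2,3,4,5,6}  (accept∈set)
'a' @ 2: {7,8}
'c' @ 3: {5,6,9}  (accept∈set)
'a' @ 4: {7,8}
'c' @ 5: {5,6,9}  (accept∈set)
'a' @ 6: {7,8}
'c' @ 7: {5,6,9}  (accept∈set)
after full input: {5,6,9}  (accept=5 in)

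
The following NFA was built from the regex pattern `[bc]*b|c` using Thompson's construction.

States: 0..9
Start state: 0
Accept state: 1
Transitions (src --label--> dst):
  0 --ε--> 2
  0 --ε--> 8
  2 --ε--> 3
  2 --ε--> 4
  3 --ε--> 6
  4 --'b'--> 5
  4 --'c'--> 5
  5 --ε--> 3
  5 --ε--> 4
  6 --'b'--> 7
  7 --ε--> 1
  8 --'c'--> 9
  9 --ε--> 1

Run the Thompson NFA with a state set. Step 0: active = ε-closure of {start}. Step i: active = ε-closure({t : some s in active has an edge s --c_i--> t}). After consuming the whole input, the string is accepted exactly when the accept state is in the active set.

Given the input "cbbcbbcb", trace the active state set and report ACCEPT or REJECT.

Answer: ACCEPT

Steps:
start: ε-closure({0}) = {0,2,3,4,6,8}
'c' @ 1: {1,3,4,5,6,9}  (accept∈set)
'b' @ 2: {1,3,4,5,6,7}  (accept∈set)
'b' @ 3: {1,3,4,5,6,7}  (accept∈set)
'c' @ 4: {3,4,5,6}
'b' @ 5: {1,3,4,5,6,7}  (accept∈set)
'b' @ 6: {1,3,4,5,6,7}  (accept∈set)
'c' @ 7: {3,4,5,6}
'b' @ 8: {1,3,4,5,6,7}  (accept∈set)
after full input: {1,3,4,5,6,7}  (accept=1 in)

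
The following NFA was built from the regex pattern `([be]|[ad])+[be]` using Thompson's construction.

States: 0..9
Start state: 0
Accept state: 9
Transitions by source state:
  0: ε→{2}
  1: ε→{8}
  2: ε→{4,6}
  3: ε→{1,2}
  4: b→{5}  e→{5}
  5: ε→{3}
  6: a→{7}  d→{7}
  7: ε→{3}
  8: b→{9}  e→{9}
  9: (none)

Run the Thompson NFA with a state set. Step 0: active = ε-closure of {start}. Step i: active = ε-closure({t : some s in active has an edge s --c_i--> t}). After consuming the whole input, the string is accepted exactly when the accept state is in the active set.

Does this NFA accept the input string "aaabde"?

S₀ = ε-closure({0}) = {0,2,4,6}
'a' @ 1: {1,2,3,4,6,7,8}
'a' @ 2: {1,2,3,4,6,7,8}
'a' @ 3: {1,2,3,4,6,7,8}
'b' @ 4: {1,2,3,4,5,6,8,9}  (accept∈set)
'd' @ 5: {1,2,3,4,6,7,8}
'e' @ 6: {1,2,3,4,5,6,8,9}  (accept∈set)
after full input: {1,2,3,4,5,6,8,9}  (accept=9 in)

Answer: ACCEPT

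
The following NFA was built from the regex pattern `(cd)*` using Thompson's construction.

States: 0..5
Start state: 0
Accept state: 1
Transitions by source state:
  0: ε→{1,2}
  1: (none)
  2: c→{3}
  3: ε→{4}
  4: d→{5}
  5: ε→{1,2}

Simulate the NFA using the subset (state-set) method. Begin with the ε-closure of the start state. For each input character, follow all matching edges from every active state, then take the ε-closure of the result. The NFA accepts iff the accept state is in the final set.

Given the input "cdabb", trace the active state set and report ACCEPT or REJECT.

Answer: REJECT

Steps:
initial (ε-close {0}): {0,1,2}
'c' @ 1: {3,4}
'd' @ 2: {1,2,5}  (accept∈set)
'a' @ 3: {}  — state set empty
rest 'bb' ignored (set empty)
end set {} — state 1 not in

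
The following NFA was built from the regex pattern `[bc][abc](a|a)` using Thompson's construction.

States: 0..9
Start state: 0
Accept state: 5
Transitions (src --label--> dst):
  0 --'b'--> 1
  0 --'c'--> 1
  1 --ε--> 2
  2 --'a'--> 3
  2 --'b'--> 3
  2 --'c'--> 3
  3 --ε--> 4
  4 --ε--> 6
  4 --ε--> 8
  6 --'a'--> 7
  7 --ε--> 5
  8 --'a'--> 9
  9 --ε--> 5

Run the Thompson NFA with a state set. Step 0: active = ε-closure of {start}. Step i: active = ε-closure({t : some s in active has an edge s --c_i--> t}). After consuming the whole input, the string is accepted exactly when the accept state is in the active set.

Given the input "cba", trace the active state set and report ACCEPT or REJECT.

S₀ = ε-closure({0}) = {0}
'c' @ 1: {1,2}
'b' @ 2: {3,4,6,8}
'a' @ 3: {5,7,9}  ✓accept
after full input: {5,7,9}  (accept=5 in)

Answer: ACCEPT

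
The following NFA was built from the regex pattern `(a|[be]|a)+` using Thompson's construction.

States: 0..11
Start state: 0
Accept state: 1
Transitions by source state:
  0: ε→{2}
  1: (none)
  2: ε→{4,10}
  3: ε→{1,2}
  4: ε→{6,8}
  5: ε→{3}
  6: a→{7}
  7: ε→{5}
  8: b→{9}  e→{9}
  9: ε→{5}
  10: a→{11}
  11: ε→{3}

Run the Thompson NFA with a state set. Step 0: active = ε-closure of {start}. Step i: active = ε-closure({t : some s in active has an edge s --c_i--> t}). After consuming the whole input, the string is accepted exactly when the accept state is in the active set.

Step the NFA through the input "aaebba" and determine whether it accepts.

Answer: ACCEPT

Steps:
S₀ = ε-closure({0}) = {0,2,4,6,8,10}
'a' @ 1: {1,2,3,4,5,6,7,8,10,11}  ✓accept
'a' @ 2: {1,2,3,4,5,6,7,8,10,11}  ✓accept
'e' @ 3: {1,2,3,4,5,6,8,9,10}  ✓accept
'b' @ 4: {1,2,3,4,5,6,8,9,10}  ✓accept
'b' @ 5: {1,2,3,4,5,6,8,9,10}  ✓accept
'a' @ 6: {1,2,3,4,5,6,7,8,10,11}  ✓accept
after full input: {1,2,3,4,5,6,7,8,10,11}  (accept=1 in)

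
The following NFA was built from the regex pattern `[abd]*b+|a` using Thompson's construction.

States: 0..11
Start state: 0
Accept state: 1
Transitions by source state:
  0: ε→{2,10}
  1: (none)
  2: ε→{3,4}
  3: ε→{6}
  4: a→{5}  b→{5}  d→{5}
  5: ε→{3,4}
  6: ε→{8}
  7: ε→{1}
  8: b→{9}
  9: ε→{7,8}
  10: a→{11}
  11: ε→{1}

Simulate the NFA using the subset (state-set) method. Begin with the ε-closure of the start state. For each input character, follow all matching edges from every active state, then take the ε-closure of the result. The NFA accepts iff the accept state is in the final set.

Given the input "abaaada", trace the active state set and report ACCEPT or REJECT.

Answer: REJECT

Trace:
initial (ε-close {0}): {0,2,3,4,6,8,10}
'a' @ 1: {1,3,4,5,6,8,11}  [accepting]
'b' @ 2: {1,3,4,5,6,7,8,9}  [accepting]
'a' @ 3: {3,4,5,6,8}
'a' @ 4: {3,4,5,6,8}
'a' @ 5: {3,4,5,6,8}
'd' @ 6: {3,4,5,6,8}
'a' @ 7: {3,4,5,6,8}
after full input: {3,4,5,6,8}  (accept=1 not in)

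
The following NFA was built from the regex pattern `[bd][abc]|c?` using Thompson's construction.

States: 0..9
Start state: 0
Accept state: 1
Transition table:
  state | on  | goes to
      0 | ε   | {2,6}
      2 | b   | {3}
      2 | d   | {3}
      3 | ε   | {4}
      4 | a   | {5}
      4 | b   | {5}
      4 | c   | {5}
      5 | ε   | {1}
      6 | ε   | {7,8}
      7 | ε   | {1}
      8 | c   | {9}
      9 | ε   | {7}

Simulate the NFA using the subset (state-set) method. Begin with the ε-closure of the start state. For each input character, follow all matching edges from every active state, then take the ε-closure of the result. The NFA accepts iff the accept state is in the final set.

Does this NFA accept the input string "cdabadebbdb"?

initial (ε-close {0}): {0,1,2,6,7,8}
'c' @ 1: {1,7,9}  [accepting]
'd' @ 2: {}  — no active states
rest 'abadebbdb' ignored (set empty)
end set {} — state 1 not in

Answer: REJECT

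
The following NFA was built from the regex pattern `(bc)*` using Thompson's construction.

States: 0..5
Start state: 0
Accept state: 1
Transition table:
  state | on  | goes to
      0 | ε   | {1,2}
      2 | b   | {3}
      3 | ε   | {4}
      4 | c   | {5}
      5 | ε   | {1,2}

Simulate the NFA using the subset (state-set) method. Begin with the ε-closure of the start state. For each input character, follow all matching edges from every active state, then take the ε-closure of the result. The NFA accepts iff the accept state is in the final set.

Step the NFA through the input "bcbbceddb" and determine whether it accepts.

initial (ε-close {0}): {0,1,2}
'b' @ 1: {3,4}
'c' @ 2: {1,2,5}  (accept∈set)
'b' @ 3: {3,4}
'b' @ 4: {}  — dead — no transitions
rest 'ceddb' ignored (set empty)
after full input: {}  (accept=1 not in)

Answer: REJECT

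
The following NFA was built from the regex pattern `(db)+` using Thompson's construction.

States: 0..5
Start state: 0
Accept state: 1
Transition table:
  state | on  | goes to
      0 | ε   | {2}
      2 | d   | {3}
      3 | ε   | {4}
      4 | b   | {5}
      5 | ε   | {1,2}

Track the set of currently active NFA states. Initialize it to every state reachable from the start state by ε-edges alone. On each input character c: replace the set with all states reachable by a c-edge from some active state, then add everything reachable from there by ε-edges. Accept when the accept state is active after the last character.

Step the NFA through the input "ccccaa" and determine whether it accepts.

initial (ε-close {0}): {0,2}
'c' @ 1: {}  — no active states
rest 'cccaa' ignored (set empty)
end set {} — state 1 not in

Answer: REJECT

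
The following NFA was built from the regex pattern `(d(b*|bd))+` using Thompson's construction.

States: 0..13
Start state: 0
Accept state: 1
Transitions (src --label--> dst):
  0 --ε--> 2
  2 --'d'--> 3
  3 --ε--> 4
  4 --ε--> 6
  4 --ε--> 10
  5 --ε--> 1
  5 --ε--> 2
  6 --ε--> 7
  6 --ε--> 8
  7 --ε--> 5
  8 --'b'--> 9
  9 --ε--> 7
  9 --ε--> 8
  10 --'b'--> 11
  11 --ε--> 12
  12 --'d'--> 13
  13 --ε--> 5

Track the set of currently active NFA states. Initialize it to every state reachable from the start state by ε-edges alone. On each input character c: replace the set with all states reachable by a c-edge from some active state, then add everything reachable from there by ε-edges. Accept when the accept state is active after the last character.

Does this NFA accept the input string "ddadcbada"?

start: ε-closure({0}) = {0,2}
'd' @ 1: {1,2,3,4,5,6,7,8,10}  (accept∈set)
'd' @ 2: {1,2,3,4,5,6,7,8,10}  (accept∈set)
'a' @ 3: {}  — state set empty
rest 'dcbada' ignored (set empty)
final: {}; accept 1 not in set

Answer: REJECT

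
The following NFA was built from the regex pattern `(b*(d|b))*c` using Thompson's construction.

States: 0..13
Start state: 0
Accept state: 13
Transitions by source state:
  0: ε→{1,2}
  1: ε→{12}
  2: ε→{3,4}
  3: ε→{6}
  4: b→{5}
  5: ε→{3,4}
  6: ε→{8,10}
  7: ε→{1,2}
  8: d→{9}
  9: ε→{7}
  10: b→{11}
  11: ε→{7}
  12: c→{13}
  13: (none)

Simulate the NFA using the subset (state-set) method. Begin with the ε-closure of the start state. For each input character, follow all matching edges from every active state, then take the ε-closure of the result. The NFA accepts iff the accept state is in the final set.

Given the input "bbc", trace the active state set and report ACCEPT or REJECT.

start: ε-closure({0}) = {0,1,2,3,4,6,8,10,12}
'b' @ 1: {1,2,3,4,5,6,7,8,10,11,12}
'b' @ 2: {1,2,3,4,5,6,7,8,10,11,12}
'c' @ 3: {13}  ✓accept
after full input: {13}  (accept=13 in)

Answer: ACCEPT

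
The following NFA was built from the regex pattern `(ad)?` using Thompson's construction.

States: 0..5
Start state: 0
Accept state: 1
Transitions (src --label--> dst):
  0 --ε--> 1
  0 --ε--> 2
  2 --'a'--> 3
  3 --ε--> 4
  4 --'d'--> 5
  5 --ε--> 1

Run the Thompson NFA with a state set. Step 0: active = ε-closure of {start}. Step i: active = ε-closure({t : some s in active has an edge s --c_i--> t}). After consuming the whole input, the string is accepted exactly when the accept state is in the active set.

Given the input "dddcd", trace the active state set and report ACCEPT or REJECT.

start: ε-closure({0}) = {0,1,2}
'd' @ 1: {}  — dead — no transitions
rest 'ddcd' ignored (set empty)
after full input: {}  (accept=1 not in)

Answer: REJECT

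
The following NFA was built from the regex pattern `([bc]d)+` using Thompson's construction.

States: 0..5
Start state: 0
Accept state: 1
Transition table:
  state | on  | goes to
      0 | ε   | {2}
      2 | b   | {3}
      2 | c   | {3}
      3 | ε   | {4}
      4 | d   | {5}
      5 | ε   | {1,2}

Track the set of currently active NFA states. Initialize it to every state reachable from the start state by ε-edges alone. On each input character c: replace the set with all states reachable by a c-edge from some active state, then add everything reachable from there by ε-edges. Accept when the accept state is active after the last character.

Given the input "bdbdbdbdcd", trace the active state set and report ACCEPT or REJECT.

Answer: ACCEPT

Steps:
initial (ε-close {0}): {0,2}
'b' @ 1: {3,4}
'd' @ 2: {1,2,5}  ✓accept
'b' @ 3: {3,4}
'd' @ 4: {1,2,5}  ✓accept
'b' @ 5: {3,4}
'd' @ 6: {1,2,5}  ✓accept
'b' @ 7: {3,4}
'd' @ 8: {1,2,5}  ✓accept
'c' @ 9: {3,4}
'd' @ 10: {1,2,5}  ✓accept
final: {1,2,5}; accept 1 in set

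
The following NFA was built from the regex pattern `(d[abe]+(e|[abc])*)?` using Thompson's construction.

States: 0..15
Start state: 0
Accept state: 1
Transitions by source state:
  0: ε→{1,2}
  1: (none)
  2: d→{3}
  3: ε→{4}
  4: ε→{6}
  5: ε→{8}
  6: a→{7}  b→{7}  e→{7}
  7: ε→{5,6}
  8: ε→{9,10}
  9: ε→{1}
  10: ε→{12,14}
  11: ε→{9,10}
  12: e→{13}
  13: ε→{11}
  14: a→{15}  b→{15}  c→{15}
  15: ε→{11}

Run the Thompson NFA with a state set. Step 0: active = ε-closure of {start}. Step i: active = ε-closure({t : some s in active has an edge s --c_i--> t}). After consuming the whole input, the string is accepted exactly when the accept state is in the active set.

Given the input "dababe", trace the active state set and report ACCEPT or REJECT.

Answer: ACCEPT

Derivation:
initial (ε-close {0}): {0,1,2}
'd' @ 1: {3,4,6}
'a' @ 2: {1,5,6,7,8,9,10,12,14}  (accept∈set)
'b' @ 3: {1,5,6,7,8,9,10,11,12,14,15}  (accept∈set)
'a' @ 4: {1,5,6,7,8,9,10,11,12,14,15}  (accept∈set)
'b' @ 5: {1,5,6,7,8,9,10,11,12,14,15}  (accept∈set)
'e' @ 6: {1,5,6,7,8,9,10,11,12,13,14}  (accept∈set)
final: {1,5,6,7,8,9,10,11,12,13,14}; accept 1 in set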